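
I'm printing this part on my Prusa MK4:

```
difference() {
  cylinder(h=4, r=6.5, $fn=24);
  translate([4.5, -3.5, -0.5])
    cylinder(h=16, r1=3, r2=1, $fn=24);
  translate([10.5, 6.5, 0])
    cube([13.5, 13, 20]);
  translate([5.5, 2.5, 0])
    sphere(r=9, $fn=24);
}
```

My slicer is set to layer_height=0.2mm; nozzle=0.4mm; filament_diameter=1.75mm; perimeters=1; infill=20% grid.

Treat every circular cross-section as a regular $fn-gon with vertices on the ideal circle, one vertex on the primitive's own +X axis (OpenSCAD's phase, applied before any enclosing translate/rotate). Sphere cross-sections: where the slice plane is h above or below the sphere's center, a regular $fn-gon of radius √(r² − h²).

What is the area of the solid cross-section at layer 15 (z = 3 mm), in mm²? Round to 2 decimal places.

At z = 3 mm: the r=6.5 cylinder contributes a regular 24-gon of circumradius 6.5 (area = (24/2)·6.500²·sin(360°/24) = 131.22 mm²); the cone at (4.5, -3.5): at t=0.219 of its height the radius interpolates to r₁+(r₂−r₁)t = 2.562, giving a regular 24-gon of that circumradius (area = (24/2)·2.562²·sin(360°/24) = 20.39 mm²); the 13.5×13 cube at (10.5, 6.5) contributes its full rectangle (area 175.50 mm²); the sphere at (5.5, 2.5): section is a regular 24-gon, circumradius = √(r²−h²) = √(9²−3²) = 8.485 (area = (24/2)·8.485²·sin(360°/24) = 223.62 mm²); Subtracting the remaining from the first: starting from the r=6.5 cylinder (131.22 mm²), the cone at (4.5, -3.5) partially overlaps it — only the 13.21 mm² overlap (of its 20.39 mm²) is removed, clipping the outline; the 13.5×13 cube at (10.5, 6.5) misses the remaining region (no effect); the r=9 sphere at (5.5, 2.5) partially overlaps it — only the 71.49 mm² overlap (of its 223.62 mm²) is removed, clipping the outline — area = 46.53 mm². Overall, the cross-section is a single solid region. Net area = 46.53 mm².

46.53 mm²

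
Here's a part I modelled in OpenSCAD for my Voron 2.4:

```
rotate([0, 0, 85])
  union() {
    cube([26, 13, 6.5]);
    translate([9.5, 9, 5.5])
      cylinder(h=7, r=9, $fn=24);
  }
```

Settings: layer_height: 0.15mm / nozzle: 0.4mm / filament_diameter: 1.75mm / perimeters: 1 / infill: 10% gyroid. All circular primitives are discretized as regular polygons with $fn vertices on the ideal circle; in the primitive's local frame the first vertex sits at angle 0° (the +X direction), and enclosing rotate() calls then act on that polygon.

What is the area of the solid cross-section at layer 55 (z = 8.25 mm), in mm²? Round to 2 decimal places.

At z = 8.25 mm: the cube is absent (z outside [0, 6.5]); the r=9 cylinder at (9.5, 9) contributes a regular 24-gon of circumradius 9 (area = (24/2)·9.000²·sin(360°/24) = 251.57 mm²); Combining (union): only the r=9 cylinder at (9.5, 9) is present, so the union is just that shape — area = 251.57 mm²; (rotated 85° about Z; rotation is an isometry so areas/perimeters/island counts are preserved). Overall, the cross-section is a single solid region. Net area = 251.57 mm².

251.57 mm²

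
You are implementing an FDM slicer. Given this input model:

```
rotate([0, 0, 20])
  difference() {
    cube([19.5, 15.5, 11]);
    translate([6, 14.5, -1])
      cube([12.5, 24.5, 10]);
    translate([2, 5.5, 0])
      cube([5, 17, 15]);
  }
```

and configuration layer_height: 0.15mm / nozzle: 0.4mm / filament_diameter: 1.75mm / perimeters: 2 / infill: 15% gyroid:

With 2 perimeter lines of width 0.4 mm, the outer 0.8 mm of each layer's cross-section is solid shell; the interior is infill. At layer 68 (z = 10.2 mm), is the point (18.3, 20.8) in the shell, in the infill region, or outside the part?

outside

At z = 10.2 mm: the cube is present — its section is the full 19.5×15.5 rectangle; the cube at (6, 14.5) is absent (z outside [-1, 9]); the cube at (2, 5.5) is present — its section is the full 5×17 rectangle; Taking the first minus the rest: starting from the 19.5×15.5 cube, the 5×17 cube at (2, 5.5) partially overlaps it — only the 50.00 mm² overlap (of its 85.00 mm²) is removed, clipping the outline — 1 connected region; (whole slice rotated 20° about Z — lengths, areas and connectivity unchanged). Overall, the cross-section is a single solid region. Undo the 20° rotation: the query point maps to (24.310, 13.287) in the un-rotated model frame. The nearest boundary edge runs (19.50, 15.50)→(19.50, 0.00); distance from the point to it = 4.81 mm. The point is not inside any of the regions above, so it lies outside the cross-section (4.81 mm from the nearest boundary).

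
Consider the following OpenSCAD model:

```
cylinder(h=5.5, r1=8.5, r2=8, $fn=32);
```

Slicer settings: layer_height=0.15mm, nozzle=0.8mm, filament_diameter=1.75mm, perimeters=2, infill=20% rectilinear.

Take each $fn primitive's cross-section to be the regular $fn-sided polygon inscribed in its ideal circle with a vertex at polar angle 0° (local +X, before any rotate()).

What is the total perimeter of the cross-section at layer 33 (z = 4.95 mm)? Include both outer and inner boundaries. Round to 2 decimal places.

At z = 4.95 mm: the cone (r1=8.5→r2=8) has section circumradius 8.050 here — a regular 32-gon (perimeter = 2·32·8.050·sin(180°/32) = 50.50 mm). Overall, the cross-section is a single solid region. Total boundary length (outer) = 50.50 mm.

50.50 mm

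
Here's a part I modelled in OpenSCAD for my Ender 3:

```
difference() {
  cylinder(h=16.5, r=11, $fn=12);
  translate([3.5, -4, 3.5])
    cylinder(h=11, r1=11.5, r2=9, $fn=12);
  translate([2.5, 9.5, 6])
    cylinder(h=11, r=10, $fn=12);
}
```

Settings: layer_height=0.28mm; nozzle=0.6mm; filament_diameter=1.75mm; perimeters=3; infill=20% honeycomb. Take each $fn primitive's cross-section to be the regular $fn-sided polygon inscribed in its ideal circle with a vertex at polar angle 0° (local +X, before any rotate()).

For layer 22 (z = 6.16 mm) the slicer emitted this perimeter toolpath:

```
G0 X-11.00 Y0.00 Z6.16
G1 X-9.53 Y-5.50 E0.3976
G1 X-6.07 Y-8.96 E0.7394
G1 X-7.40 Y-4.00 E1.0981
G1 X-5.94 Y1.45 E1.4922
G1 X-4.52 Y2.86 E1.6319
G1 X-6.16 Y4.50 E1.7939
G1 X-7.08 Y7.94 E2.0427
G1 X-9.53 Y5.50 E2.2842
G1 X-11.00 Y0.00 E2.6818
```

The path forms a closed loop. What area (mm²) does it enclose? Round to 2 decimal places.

Apply the shoelace formula to the sequence of (X, Y) vertices; enclosed area = 51.51 mm².

51.51 mm²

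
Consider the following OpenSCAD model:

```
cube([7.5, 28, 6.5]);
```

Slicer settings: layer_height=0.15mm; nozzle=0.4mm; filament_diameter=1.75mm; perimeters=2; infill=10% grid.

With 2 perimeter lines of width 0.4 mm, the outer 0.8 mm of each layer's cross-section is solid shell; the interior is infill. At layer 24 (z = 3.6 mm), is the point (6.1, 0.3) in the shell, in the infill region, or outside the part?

At z = 3.6 mm: the cube (footprint 7.5×28) is included at this height. Overall, the cross-section is a single solid region. The nearest boundary edge runs (0.00, 0.00)→(7.50, 0.00); distance from the point to it = 0.30 mm. The point is inside the cross-section, 0.30 mm from the nearest boundary — within the 0.8 mm shell band (2 × 0.4).

shell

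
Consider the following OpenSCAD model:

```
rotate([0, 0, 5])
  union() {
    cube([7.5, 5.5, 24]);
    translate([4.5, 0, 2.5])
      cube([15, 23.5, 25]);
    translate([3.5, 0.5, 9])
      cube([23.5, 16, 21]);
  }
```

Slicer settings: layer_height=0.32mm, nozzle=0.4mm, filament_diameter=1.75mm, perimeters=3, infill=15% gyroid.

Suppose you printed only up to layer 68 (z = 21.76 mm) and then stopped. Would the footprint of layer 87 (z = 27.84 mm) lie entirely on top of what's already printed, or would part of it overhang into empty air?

entirely on top

Compare the two slices. At z = 21.76: the cube is present — its section is the full 7.5×5.5 rectangle (area 41.25 mm²); the cube at (4.5, 0) is present — its section is the full 15×23.5 rectangle (area 352.50 mm²); the 23.5×16 cube at (3.5, 0.5) contributes its full rectangle (area 376.00 mm²); Combining (union): the regions partially overlap — summed areas 769.75 mm² minus the doubly-counted overlap 261.50 mm² gives 508.25 mm² — area = 508.25 mm²; (rotated 5° about Z; rotation is an isometry so areas/perimeters/island counts are preserved). At z = 27.84: the cube does not reach this height (z outside [0, 24]); the cube at (4.5, 0) is absent (z outside [2.5, 27.5]); the cube at (3.5, 0.5) is present — its section is the full 23.5×16 rectangle (area 376.00 mm²); Combining (union): only the 23.5×16 cube at (3.5, 0.5) is present, so the union is just that shape — area = 376.00 mm²; (rotated 5° about Z; rotation is an isometry so areas/perimeters/island counts are preserved). Checking containment: the cross-section at z = 27.84 is a subset of the cross-section at z = 21.76.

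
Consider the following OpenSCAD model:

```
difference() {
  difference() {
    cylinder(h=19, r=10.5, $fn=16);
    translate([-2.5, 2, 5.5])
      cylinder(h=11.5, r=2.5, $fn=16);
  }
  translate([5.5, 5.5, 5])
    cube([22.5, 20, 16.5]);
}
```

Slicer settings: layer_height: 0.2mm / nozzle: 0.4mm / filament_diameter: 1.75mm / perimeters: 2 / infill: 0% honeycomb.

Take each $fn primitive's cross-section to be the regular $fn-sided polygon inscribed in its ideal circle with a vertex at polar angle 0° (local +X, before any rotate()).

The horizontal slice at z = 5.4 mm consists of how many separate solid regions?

At z = 5.4 mm: the cylinder: section is a regular 16-gon, circumradius r=10.5; the cylinder at (-2.5, 2) is not intersected at this z (z outside [5.5, 17]); Taking the first minus the rest: none of the subtracted shapes is present at this height, so the r=10.5 cylinder is unchanged — 1 connected region; the cube at (5.5, 5.5) is present — its section is the full 22.5×20 rectangle; Subtracting the remaining from the first: starting from that combined region, the 22.5×20 cube at (5.5, 5.5) partially overlaps it — only the 6.18 mm² overlap (of its 450.00 mm²) is removed, clipping the outline — 1 connected region. The result has 1 disconnected region.

1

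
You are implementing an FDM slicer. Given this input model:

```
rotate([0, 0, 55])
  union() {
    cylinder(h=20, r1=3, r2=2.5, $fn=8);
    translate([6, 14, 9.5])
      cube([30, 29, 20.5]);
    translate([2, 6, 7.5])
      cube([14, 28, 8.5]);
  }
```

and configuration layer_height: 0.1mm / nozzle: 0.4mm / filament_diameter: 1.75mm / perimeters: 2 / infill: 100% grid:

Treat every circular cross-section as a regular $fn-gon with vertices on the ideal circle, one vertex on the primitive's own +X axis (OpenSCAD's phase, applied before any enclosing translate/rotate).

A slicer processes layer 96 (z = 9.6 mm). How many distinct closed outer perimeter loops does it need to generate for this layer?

At z = 9.6 mm: the cone (r1=3→r2=2.5) has section circumradius 2.760 here — a regular 8-gon; the 30×29 cube at (6, 14) contributes its full rectangle; the cube at (2, 6) (footprint 14×28) is included at this height; Combining (union): the regions partially overlap (shared area 200.00 mm²), so overlapping operands fuse into one piece — 2 connected regions; (rotated 55° about Z; rotation is an isometry so areas/perimeters/island counts are preserved). The result has 2 disconnected regions.

2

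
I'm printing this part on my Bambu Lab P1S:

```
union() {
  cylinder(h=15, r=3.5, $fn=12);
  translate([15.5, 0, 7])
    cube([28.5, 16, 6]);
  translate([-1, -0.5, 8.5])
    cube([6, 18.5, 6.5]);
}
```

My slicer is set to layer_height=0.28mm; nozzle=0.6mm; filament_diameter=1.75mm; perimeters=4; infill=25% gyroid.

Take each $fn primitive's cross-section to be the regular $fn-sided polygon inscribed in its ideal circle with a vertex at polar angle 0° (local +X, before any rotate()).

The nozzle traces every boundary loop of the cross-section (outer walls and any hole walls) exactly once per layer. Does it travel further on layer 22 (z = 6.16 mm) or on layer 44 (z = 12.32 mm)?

layer 44 (z = 12.32 mm)

Layer 22 (z = 6.16): the r=3.5 cylinder contributes a regular 12-gon of circumradius 3.5 (perimeter = 2·12·3.500·sin(180°/12) = 21.74 mm); the cube at (15.5, 0) is not intersected at this z (z outside [7, 13]); the cube at (-1, -0.5) does not reach this height (z outside [8.5, 15]); Combining (union): only the r=3.5 cylinder is present, so the union is just that shape — boundary = 21.74 mm. So its perimeter = 21.74 mm. Layer 44 (z = 12.32): the r=3.5 cylinder gives a regular 12-gon of circumradius 3.5 (constant along its height) (perimeter = 2·12·3.500·sin(180°/12) = 21.74 mm); the cube at (15.5, 0) (footprint 28.5×16) is included at this height (perimeter 89.00 mm); the 6×18.5 cube at (-1, -0.5) contributes its full rectangle (perimeter 49.00 mm); Taking the union: the regions partially overlap (shared area 14.77 mm²), so the edge portions inside another operand are dropped and the merged outline is re-measured after clipping — boundary = 144.65 mm. So its perimeter = 144.65 mm. Layer 44 is larger (144.65 vs 21.74 mm).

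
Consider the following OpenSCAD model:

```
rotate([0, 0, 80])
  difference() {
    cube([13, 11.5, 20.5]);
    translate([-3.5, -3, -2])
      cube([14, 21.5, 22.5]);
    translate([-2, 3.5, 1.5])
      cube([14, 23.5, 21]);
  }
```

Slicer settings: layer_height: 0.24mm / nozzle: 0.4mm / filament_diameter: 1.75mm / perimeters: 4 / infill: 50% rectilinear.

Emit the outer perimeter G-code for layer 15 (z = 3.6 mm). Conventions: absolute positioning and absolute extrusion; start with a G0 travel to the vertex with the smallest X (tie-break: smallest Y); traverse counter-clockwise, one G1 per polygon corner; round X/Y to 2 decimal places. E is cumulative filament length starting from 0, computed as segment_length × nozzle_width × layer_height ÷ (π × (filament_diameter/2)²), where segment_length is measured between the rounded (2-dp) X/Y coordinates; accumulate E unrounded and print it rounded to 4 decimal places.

G0 X-9.24 Y13.81 Z3.60
G1 X-1.36 Y12.43 E0.3193
G1 X-1.62 Y10.95 E0.3793
G1 X1.82 Y10.34 E0.5187
G1 X2.26 Y12.80 E0.6185
G1 X-9.07 Y14.80 E1.0776
G1 X-9.24 Y13.81 E1.1177

At z = 3.6 mm: the cube (footprint 13×11.5) is included at this height; the 14×21.5 cube at (-3.5, -3) contributes its full rectangle; the cube at (-2, 3.5) (footprint 14×23.5) is included at this height; After the difference (first − rest): starting from the 13×11.5 cube, the 14×21.5 cube at (-3.5, -3) partially overlaps it — only the 120.75 mm² overlap (of its 301.00 mm²) is removed, clipping the outline; the 14×23.5 cube at (-2, 3.5) partially overlaps it — only the 12.00 mm² overlap (of its 329.00 mm²) is removed, clipping the outline — 1 connected region; (whole slice rotated 80° about Z — lengths, areas and connectivity unchanged). The outline is a single polygon with 6 vertices. Extrusion per mm of travel: 0.4 × 0.24 / (π × 0.875²) = 0.039912. Accumulating E over each segment gives final E = 1.1177.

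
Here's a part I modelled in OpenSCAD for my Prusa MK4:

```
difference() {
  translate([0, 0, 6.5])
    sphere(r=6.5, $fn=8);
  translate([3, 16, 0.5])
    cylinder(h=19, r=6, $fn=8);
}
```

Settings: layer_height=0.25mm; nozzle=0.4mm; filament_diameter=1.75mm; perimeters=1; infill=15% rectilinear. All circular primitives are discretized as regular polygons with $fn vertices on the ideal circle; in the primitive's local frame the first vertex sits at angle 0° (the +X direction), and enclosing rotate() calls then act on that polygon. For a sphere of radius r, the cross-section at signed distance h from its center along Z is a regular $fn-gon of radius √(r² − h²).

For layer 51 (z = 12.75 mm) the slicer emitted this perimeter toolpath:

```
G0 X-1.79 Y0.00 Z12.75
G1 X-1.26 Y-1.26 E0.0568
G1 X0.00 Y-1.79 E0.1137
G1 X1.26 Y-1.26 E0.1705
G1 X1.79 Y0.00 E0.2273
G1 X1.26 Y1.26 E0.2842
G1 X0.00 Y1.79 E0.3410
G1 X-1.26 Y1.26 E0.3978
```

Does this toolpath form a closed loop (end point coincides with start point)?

Start point (G0): (-1.79, 0.00). End point (last G1): the path does not return to the start — open.

no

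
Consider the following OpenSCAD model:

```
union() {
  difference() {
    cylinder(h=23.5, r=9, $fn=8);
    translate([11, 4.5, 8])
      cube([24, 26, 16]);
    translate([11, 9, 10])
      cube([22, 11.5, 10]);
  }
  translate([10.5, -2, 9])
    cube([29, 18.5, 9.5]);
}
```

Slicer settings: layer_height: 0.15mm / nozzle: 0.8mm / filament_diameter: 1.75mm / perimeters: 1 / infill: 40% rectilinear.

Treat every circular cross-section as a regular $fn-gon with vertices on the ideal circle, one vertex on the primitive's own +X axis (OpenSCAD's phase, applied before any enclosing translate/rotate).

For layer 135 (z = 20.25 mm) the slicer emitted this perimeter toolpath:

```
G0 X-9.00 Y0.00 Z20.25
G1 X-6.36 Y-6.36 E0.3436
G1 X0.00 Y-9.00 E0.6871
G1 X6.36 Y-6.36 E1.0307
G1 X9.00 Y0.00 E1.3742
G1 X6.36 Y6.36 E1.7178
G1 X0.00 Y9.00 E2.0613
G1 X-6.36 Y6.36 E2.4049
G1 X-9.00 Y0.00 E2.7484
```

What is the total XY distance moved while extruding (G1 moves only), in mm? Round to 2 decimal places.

Sum the Euclidean lengths of each G1 segment: total = 55.09 mm.

55.09 mm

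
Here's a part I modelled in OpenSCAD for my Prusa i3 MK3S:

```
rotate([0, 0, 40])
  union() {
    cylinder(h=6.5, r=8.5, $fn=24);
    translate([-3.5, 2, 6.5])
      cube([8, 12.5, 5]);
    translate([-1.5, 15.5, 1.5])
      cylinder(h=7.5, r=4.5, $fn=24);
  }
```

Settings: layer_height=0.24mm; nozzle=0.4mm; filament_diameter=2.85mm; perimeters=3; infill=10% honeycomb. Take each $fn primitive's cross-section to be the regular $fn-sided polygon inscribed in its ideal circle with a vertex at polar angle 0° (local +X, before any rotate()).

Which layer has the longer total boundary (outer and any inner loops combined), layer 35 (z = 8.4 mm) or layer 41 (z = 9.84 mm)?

layer 35 (z = 8.4 mm)

Layer 35 (z = 8.4): the cylinder does not reach this height (z outside [0, 6.5]); the cube at (-3.5, 2) is present — its section is the full 8×12.5 rectangle (perimeter 41.00 mm); the r=4.5 cylinder at (-1.5, 15.5) contributes a regular 24-gon of circumradius 4.5 (perimeter = 2·24·4.500·sin(180°/24) = 28.19 mm); Combining (union): the regions partially overlap (shared area 17.93 mm²), so the edge portions inside another operand are dropped and the merged outline is re-measured after clipping — boundary = 51.71 mm; (rotated 40° about Z; rotation is an isometry so areas/perimeters/island counts are preserved). So its perimeter = 51.71 mm. Layer 41 (z = 9.84): the cylinder is absent (z outside [0, 6.5]); the cube at (-3.5, 2) (footprint 8×12.5) is included at this height (perimeter 41.00 mm); the cylinder at (-1.5, 15.5) is absent (z outside [1.5, 9]); Combining (union): only the 8×12.5 cube at (-3.5, 2) is present, so the union is just that shape — boundary = 41.00 mm; (whole slice rotated 40° about Z — lengths, areas and connectivity unchanged). So its perimeter = 41.00 mm. Layer 35 is larger (51.71 vs 41.00 mm).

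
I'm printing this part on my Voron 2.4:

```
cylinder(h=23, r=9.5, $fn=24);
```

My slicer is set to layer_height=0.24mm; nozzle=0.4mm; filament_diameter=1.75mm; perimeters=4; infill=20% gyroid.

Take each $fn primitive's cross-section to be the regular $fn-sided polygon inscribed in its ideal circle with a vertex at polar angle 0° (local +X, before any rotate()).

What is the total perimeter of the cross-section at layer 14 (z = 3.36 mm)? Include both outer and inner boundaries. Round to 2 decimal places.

At z = 3.36 mm: the r=9.5 cylinder contributes a regular 24-gon of circumradius 9.5 (perimeter = 2·24·9.500·sin(180°/24) = 59.52 mm). Overall, the cross-section is a single solid region. Total boundary length (outer) = 59.52 mm.

59.52 mm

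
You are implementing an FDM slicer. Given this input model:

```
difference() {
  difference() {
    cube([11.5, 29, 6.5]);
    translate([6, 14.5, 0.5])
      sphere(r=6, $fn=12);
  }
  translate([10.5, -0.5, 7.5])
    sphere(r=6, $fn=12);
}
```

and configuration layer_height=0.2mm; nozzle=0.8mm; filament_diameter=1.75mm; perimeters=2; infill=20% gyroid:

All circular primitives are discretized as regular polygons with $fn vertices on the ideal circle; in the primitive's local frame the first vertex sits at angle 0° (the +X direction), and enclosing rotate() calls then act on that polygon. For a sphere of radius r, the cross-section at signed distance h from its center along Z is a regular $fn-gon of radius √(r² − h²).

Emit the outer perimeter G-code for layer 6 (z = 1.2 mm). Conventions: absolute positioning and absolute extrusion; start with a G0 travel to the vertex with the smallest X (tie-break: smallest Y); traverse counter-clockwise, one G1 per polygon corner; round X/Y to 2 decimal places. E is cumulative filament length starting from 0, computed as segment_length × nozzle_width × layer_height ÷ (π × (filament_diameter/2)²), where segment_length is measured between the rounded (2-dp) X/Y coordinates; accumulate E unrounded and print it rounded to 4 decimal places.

G0 X0.00 Y0.00 Z1.20
G1 X11.50 Y0.00 E0.7650
G1 X11.50 Y12.79 E1.6158
G1 X11.16 Y11.52 E1.7032
G1 X8.98 Y9.34 E1.9083
G1 X6.00 Y8.54 E2.1136
G1 X3.02 Y9.34 E2.3188
G1 X0.84 Y11.52 E2.5239
G1 X0.04 Y14.50 E2.7291
G1 X0.84 Y17.48 E2.9344
G1 X3.02 Y19.66 E3.1395
G1 X6.00 Y20.46 E3.3447
G1 X8.98 Y19.66 E3.5500
G1 X11.16 Y17.48 E3.7551
G1 X11.50 Y16.21 E3.8425
G1 X11.50 Y29.00 E4.6933
G1 X0.00 Y29.00 E5.4583
G1 X0.00 Y0.00 E7.3874

At z = 1.2 mm: the cube (footprint 11.5×29) is included at this height; the sphere at (6, 14.5): section is a regular 12-gon, circumradius = √(r²−h²) = √(6²−0.7²) = 5.959; Taking the first minus the rest: starting from the 11.5×29 cube, the r=6 sphere at (6, 14.5) partially overlaps it — only the 105.74 mm² overlap (of its 106.53 mm²) is removed, clipping the outline — 1 connected region; the sphere at (10.5, -0.5) is not intersected at this z (|z−center|=6.300 > r=6); Subtracting the remaining from the first: none of the subtracted shapes is present at this height, so that combined region is unchanged — 1 connected region. The outline is a single polygon with 17 vertices. Extrusion per mm of travel: 0.8 × 0.2 / (π × 0.875²) = 0.066520. Accumulating E over each segment gives final E = 7.3874.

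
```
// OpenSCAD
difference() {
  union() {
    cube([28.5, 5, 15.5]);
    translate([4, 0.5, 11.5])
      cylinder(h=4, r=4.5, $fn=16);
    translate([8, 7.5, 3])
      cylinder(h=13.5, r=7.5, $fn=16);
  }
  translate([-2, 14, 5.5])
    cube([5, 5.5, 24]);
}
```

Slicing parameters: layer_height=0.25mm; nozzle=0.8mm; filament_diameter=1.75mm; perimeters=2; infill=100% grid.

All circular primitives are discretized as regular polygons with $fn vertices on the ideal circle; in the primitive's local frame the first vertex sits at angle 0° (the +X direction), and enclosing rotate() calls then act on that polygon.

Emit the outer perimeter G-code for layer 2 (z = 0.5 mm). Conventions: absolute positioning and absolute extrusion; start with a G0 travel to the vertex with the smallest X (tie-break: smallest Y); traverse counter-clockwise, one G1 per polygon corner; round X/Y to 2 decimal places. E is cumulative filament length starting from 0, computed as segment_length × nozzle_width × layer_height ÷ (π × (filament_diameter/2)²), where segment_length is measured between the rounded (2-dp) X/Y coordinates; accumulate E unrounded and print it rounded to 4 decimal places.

G0 X0.00 Y0.00 Z0.50
G1 X28.50 Y0.00 E2.3698
G1 X28.50 Y5.00 E2.7855
G1 X0.00 Y5.00 E5.1553
G1 X0.00 Y0.00 E5.5711

At z = 0.5 mm: the cube (footprint 28.5×5) is included at this height; the cylinder at (4, 0.5) does not reach this height (z outside [11.5, 15.5]); the cylinder at (8, 7.5) does not reach this height (z outside [3, 16.5]); Combining (union): only the 28.5×5 cube is present, so the union is just that shape — 1 connected region; the cube at (-2, 14) is not intersected at this z (z outside [5.5, 29.5]); After the difference (first − rest): none of the subtracted shapes is present at this height, so that combined region is unchanged — 1 connected region. The outline is a single polygon with 4 vertices. Extrusion per mm of travel: 0.8 × 0.25 / (π × 0.875²) = 0.083150. Accumulating E over each segment gives final E = 5.5711.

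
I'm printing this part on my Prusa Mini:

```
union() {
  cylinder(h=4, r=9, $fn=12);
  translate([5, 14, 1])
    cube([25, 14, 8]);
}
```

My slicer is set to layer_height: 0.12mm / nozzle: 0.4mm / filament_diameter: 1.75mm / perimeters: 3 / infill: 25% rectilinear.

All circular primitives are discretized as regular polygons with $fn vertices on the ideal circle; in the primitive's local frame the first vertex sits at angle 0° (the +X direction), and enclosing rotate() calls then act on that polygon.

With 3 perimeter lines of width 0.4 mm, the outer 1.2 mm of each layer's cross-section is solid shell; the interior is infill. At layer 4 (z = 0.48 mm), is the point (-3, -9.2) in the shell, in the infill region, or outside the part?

At z = 0.48 mm: the r=9 cylinder contributes a regular 12-gon of circumradius 9; the cube at (5, 14) is not intersected at this z (z outside [1, 9]); Merging all regions: only the r=9 cylinder is present, so the union is just that shape — 1 connected region. Overall, the cross-section is a single solid region. The nearest boundary edge runs (-4.50, -7.79)→(-0.00, -9.00); distance from the point to it = 0.97 mm. The point is not inside any of the regions above, so it lies outside the cross-section (0.97 mm from the nearest boundary).

outside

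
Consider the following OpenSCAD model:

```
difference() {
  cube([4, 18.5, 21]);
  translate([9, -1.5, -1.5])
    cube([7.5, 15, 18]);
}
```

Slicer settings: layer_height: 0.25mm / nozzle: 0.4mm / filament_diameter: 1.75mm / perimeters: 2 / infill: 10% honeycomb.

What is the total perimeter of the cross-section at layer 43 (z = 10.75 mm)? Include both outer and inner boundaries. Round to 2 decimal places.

At z = 10.75 mm: the 4×18.5 cube contributes its full rectangle (perimeter 45.00 mm); the 7.5×15 cube at (9, -1.5) contributes its full rectangle (perimeter 45.00 mm); After the difference (first − rest): starting from the 4×18.5 cube, the 7.5×15 cube at (9, -1.5) misses the remaining region (no effect) — boundary = 45.00 mm. Overall, the cross-section is a single solid region. Total boundary length (outer) = 45.00 mm.

45.00 mm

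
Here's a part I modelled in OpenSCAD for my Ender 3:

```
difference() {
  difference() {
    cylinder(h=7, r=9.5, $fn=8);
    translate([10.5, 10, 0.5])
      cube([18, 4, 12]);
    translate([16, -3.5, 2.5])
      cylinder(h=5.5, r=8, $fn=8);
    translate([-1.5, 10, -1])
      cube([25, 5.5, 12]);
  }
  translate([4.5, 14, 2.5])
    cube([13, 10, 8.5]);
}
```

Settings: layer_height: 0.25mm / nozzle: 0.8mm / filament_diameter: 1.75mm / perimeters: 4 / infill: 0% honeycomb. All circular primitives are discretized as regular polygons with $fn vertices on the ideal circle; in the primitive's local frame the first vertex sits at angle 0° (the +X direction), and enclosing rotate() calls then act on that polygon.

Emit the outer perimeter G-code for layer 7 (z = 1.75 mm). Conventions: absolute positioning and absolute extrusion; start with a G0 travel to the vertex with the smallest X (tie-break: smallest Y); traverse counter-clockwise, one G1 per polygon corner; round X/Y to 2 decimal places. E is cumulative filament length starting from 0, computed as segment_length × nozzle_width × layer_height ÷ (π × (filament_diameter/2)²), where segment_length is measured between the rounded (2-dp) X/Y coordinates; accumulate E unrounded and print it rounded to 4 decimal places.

G0 X-9.50 Y0.00 Z1.75
G1 X-6.72 Y-6.72 E0.6047
G1 X0.00 Y-9.50 E1.2094
G1 X6.72 Y-6.72 E1.8141
G1 X9.50 Y0.00 E2.4188
G1 X6.72 Y6.72 E3.0235
G1 X0.00 Y9.50 E3.6282
G1 X-6.72 Y6.72 E4.2329
G1 X-9.50 Y0.00 E4.8376

At z = 1.75 mm: the cylinder: section is a regular 8-gon, circumradius r=9.5; the 18×4 cube at (10.5, 10) contributes its full rectangle; the cylinder at (16, -3.5) does not reach this height (z outside [2.5, 8]); the cube at (-1.5, 10) (footprint 25×5.5) is included at this height; Taking the first minus the rest: starting from the r=9.5 cylinder, the 18×4 cube at (10.5, 10) misses the remaining region (no effect); the 25×5.5 cube at (-1.5, 10) misses the remaining region (no effect) — 1 connected region; the cube at (4.5, 14) is absent (z outside [2.5, 11]); Taking the first minus the rest: none of the subtracted shapes is present at this height, so that combined region is unchanged — 1 connected region. The outline is a single polygon with 8 vertices. Extrusion per mm of travel: 0.8 × 0.25 / (π × 0.875²) = 0.083150. Accumulating E over each segment gives final E = 4.8376.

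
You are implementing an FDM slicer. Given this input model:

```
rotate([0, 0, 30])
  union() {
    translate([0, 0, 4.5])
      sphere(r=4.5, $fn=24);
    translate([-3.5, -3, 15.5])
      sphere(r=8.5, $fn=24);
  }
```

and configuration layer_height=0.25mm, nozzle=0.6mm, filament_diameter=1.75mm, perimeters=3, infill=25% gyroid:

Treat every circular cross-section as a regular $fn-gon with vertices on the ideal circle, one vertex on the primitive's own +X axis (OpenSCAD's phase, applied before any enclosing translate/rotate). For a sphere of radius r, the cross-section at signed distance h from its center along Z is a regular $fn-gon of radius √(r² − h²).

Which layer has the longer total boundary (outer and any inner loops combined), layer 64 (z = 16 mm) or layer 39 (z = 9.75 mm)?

Layer 64 (z = 16): the sphere is not intersected at this z (|z−center|=11.500 > r=4.5); the r=8.5 sphere at (-3.5, -3) contributes a regular 24-gon of circumradius √(8.5²−0.5²) = 8.485 (perimeter = 2·24·8.485·sin(180°/24) = 53.16 mm); Merging all regions: only the r=8.5 sphere at (-3.5, -3) is present, so the union is just that shape — boundary = 53.16 mm; (rotated 30° about Z; rotation is an isometry so areas/perimeters/island counts are preserved). So its perimeter = 53.16 mm. Layer 39 (z = 9.75): the sphere does not reach this height (|z−center|=5.250 > r=4.5); the r=8.5 sphere at (-3.5, -3) slices to a regular 24-gon of circumradius 6.260 (√(r²−h²) with h=5.75 from center) (perimeter = 2·24·6.260·sin(180°/24) = 39.22 mm); Taking the union: only the r=8.5 sphere at (-3.5, -3) is present, so the union is just that shape — boundary = 39.22 mm; (rotated 30° about Z; rotation is an isometry so areas/perimeters/island counts are preserved). So its perimeter = 39.22 mm. Layer 64 is larger (53.16 vs 39.22 mm).

layer 64 (z = 16 mm)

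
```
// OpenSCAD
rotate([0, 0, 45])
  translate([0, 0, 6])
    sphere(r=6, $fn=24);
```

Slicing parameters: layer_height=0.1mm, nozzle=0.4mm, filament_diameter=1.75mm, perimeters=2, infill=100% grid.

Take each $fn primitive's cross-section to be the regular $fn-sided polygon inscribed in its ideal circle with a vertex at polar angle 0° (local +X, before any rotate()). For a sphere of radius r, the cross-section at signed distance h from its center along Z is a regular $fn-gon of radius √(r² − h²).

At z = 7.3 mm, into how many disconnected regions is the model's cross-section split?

1

At z = 7.3 mm: the r=6 sphere contributes a regular 24-gon of circumradius √(6²−1.3²) = 5.857; (whole slice rotated 45° about Z — lengths, areas and connectivity unchanged). The result has 1 disconnected region.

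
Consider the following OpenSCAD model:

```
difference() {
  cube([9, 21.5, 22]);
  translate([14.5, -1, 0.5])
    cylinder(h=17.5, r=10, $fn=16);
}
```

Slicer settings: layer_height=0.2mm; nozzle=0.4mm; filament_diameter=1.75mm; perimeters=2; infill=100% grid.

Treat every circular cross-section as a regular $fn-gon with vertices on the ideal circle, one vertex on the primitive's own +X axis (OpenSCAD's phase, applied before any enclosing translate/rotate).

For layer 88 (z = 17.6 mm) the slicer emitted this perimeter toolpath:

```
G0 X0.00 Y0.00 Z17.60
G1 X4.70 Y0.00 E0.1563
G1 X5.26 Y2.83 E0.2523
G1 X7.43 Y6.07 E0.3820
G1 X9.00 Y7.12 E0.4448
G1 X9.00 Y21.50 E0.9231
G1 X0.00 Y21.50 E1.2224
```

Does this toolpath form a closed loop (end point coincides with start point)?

Start point (G0): (0.00, 0.00). End point (last G1): the path does not return to the start — open.

no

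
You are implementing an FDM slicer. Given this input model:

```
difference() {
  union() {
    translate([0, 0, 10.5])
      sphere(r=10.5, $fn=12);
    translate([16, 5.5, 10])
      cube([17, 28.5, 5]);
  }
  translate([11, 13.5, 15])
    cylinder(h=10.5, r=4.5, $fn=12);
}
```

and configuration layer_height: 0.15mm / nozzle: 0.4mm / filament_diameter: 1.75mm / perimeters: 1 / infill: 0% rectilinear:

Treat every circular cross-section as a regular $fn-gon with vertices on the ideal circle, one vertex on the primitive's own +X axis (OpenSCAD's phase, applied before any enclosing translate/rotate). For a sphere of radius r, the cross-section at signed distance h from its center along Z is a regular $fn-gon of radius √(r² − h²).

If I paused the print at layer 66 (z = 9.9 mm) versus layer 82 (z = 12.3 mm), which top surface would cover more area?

Layer 66 (z = 9.9): the r=10.5 sphere slices to a regular 12-gon of circumradius 10.483 (√(r²−h²) with h=0.6 from center) (area = (12/2)·10.483²·sin(360°/12) = 329.67 mm²); the cube at (16, 5.5) does not reach this height (z outside [10, 15]); Merging all regions: only the r=10.5 sphere is present, so the union is just that shape — area = 329.67 mm²; the cylinder at (11, 13.5) is absent (z outside [15, 25.5]); Taking the first minus the rest: none of the subtracted shapes is present at this height, so the result so far is unchanged — area = 329.67 mm². So its area = 329.67 mm². Layer 82 (z = 12.3): the r=10.5 sphere contributes a regular 12-gon of circumradius √(10.5²−1.8²) = 10.345 (area = (12/2)·10.345²·sin(360°/12) = 321.03 mm²); the 17×28.5 cube at (16, 5.5) contributes its full rectangle (area 484.50 mm²); Combining (union): the 2 present regions are separate (no shared area or edge), so areas and boundary lengths simply add and each stays a separate island — area = 805.53 mm²; the cylinder at (11, 13.5) is not intersected at this z (z outside [15, 25.5]); Taking the first minus the rest: none of the subtracted shapes is present at this height, so that combined region is unchanged — area = 805.53 mm². So its area = 805.53 mm². Layer 82 is larger (805.53 vs 329.67 mm²).

layer 82 (z = 12.3 mm)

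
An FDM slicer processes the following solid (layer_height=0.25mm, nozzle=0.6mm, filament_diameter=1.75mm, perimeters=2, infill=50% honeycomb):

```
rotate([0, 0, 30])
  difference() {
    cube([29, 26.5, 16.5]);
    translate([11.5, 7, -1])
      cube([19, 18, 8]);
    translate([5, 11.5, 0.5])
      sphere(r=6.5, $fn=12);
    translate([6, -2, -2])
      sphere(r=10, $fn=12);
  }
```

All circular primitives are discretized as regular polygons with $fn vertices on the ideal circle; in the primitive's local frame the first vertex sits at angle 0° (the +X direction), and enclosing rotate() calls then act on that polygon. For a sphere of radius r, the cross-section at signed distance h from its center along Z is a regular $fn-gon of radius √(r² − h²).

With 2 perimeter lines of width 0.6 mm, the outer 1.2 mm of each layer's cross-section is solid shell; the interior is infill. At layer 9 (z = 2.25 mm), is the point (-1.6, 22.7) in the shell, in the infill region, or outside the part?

At z = 2.25 mm: the cube (footprint 29×26.5) is included at this height; the cube at (11.5, 7) is present — its section is the full 19×18 rectangle; the r=6.5 sphere at (5, 11.5) slices to a regular 12-gon of circumradius 6.260 (√(r²−h²) with h=1.75 from center); the r=10 sphere at (6, -2) slices to a regular 12-gon of circumradius 9.052 (√(r²−h²) with h=4.25 from center); Taking the first minus the rest: starting from the 29×26.5 cube, the 19×18 cube at (11.5, 7) partially overlaps it — only the 315.00 mm² overlap (of its 342.00 mm²) is removed, clipping the outline; the r=6.5 sphere at (5, 11.5) partially overlaps it — only the 112.12 mm² overlap (of its 117.56 mm²) is removed, clipping the outline; the r=10 sphere at (6, -2) partially overlaps it — only the 74.67 mm² overlap (of its 245.81 mm²) is removed, clipping the outline — 2 connected regions; (rotated 30° about Z; rotation is an isometry so areas/perimeters/island counts are preserved). Overall, the cross-section has 2 separate islands. Undo the 30° rotation: the query point maps to (9.964, 20.459) in the un-rotated model frame. The nearest boundary edge runs (11.50, 25.00)→(11.50, 7.00); distance from the point to it = 1.54 mm. (Shell/infill is judged within the island containing the point — the largest one.) The point is inside the cross-section and 1.54 mm from the nearest boundary — more than the 1.2 mm shell width (2 × 0.6), so it's in the infill interior.

infill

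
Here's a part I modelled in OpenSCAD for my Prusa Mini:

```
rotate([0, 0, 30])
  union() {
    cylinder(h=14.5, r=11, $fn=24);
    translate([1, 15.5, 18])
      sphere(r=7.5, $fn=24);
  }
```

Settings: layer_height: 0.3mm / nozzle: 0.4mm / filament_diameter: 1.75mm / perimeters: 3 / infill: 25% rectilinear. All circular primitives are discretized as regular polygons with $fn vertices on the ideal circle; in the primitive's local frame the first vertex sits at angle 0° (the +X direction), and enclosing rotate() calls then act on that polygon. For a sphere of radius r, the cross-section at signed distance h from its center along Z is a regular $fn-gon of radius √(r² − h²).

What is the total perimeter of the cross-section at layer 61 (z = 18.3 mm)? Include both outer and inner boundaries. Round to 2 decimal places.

46.95 mm

At z = 18.3 mm: the cylinder does not reach this height (z outside [0, 14.5]); the r=7.5 sphere at (1, 15.5) contributes a regular 24-gon of circumradius √(7.5²−0.3²) = 7.494 (perimeter = 2·24·7.494·sin(180°/24) = 46.95 mm); Merging all regions: only the r=7.5 sphere at (1, 15.5) is present, so the union is just that shape — boundary = 46.95 mm; (whole slice rotated 30° about Z — lengths, areas and connectivity unchanged). Overall, the cross-section is a single solid region. Total boundary length (outer) = 46.95 mm.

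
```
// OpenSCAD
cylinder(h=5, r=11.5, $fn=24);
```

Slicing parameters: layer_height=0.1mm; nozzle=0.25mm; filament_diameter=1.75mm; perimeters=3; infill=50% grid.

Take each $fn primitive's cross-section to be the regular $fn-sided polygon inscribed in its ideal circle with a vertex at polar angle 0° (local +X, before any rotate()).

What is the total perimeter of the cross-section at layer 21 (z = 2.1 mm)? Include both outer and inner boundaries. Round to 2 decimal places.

At z = 2.1 mm: the r=11.5 cylinder gives a regular 24-gon of circumradius 11.5 (constant along its height) (perimeter = 2·24·11.500·sin(180°/24) = 72.05 mm). Overall, the cross-section is a single solid region. Total boundary length (outer) = 72.05 mm.

72.05 mm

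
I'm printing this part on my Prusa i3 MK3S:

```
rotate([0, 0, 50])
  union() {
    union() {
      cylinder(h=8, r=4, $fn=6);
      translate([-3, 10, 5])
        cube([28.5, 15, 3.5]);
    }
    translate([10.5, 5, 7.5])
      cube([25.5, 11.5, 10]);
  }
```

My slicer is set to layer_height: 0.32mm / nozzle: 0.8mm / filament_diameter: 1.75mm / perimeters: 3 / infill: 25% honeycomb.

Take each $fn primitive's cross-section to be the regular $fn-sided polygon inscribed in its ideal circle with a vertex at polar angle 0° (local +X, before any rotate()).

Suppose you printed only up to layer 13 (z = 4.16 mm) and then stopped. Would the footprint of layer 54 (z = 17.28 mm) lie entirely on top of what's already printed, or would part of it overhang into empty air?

part overhangs

Compare the two slices. At z = 4.16: the r=4 cylinder contributes a regular 6-gon of circumradius 4 (area = (6/2)·4.000²·sin(360°/6) = 41.57 mm²); the cube at (-3, 10) is not intersected at this z (z outside [5, 8.5]); Merging all regions: only the r=4 cylinder is present, so the union is just that shape — area = 41.57 mm²; the cube at (10.5, 5) is not intersected at this z (z outside [7.5, 17.5]); Taking the union: only the result so far is present, so the union is just that shape — area = 41.57 mm²; (whole slice rotated 50° about Z — lengths, areas and connectivity unchanged). At z = 17.28: the cylinder is absent (z outside [0, 8]); the cube at (-3, 10) does not reach this height (z outside [5, 8.5]); Merging all regions: nothing is present at this height; the cube at (10.5, 5) is present — its section is the full 25.5×11.5 rectangle (area 293.25 mm²); Taking the union: only the 25.5×11.5 cube at (10.5, 5) is present, so the union is just that shape — area = 293.25 mm²; (rotated 50° about Z; rotation is an isometry so areas/perimeters/island counts are preserved). Checking containment: at z = 17.28 the cross-section extends beyond the z = 4.16 cross-section by about 293.25 mm².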